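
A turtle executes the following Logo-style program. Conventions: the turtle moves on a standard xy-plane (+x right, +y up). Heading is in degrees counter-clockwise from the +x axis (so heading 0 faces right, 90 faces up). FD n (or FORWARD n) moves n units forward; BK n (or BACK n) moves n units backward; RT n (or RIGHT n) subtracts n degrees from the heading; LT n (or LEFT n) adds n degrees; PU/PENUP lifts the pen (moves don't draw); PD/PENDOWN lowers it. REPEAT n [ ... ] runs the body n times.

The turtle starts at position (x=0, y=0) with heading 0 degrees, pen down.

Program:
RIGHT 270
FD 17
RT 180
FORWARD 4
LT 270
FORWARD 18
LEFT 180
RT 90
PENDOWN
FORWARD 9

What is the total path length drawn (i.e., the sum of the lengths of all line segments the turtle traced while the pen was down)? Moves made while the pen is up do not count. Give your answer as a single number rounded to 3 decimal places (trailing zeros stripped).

Answer: 48

Derivation:
Executing turtle program step by step:
Start: pos=(0,0), heading=0, pen down
RT 270: heading 0 -> 90
FD 17: (0,0) -> (0,17) [heading=90, draw]
RT 180: heading 90 -> 270
FD 4: (0,17) -> (0,13) [heading=270, draw]
LT 270: heading 270 -> 180
FD 18: (0,13) -> (-18,13) [heading=180, draw]
LT 180: heading 180 -> 0
RT 90: heading 0 -> 270
PD: pen down
FD 9: (-18,13) -> (-18,4) [heading=270, draw]
Final: pos=(-18,4), heading=270, 4 segment(s) drawn

Segment lengths:
  seg 1: (0,0) -> (0,17), length = 17
  seg 2: (0,17) -> (0,13), length = 4
  seg 3: (0,13) -> (-18,13), length = 18
  seg 4: (-18,13) -> (-18,4), length = 9
Total = 48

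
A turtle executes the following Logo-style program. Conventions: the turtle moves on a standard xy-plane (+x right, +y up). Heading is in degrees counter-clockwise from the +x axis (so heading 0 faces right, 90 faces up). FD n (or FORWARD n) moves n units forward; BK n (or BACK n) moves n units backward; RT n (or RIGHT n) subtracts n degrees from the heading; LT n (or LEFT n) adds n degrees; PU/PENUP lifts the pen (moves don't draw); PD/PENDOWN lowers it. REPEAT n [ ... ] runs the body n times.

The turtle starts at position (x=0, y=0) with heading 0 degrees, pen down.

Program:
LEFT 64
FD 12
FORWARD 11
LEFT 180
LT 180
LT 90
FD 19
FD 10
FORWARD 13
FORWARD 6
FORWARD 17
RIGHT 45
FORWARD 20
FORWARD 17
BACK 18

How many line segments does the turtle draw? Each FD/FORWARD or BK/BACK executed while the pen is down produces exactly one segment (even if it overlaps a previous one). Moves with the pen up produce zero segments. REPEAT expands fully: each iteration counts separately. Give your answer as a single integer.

Executing turtle program step by step:
Start: pos=(0,0), heading=0, pen down
LT 64: heading 0 -> 64
FD 12: (0,0) -> (5.26,10.786) [heading=64, draw]
FD 11: (5.26,10.786) -> (10.083,20.672) [heading=64, draw]
LT 180: heading 64 -> 244
LT 180: heading 244 -> 64
LT 90: heading 64 -> 154
FD 19: (10.083,20.672) -> (-6.995,29.001) [heading=154, draw]
FD 10: (-6.995,29.001) -> (-15.982,33.385) [heading=154, draw]
FD 13: (-15.982,33.385) -> (-27.667,39.084) [heading=154, draw]
FD 6: (-27.667,39.084) -> (-33.06,41.714) [heading=154, draw]
FD 17: (-33.06,41.714) -> (-48.339,49.166) [heading=154, draw]
RT 45: heading 154 -> 109
FD 20: (-48.339,49.166) -> (-54.85,68.077) [heading=109, draw]
FD 17: (-54.85,68.077) -> (-60.385,84.151) [heading=109, draw]
BK 18: (-60.385,84.151) -> (-54.525,67.131) [heading=109, draw]
Final: pos=(-54.525,67.131), heading=109, 10 segment(s) drawn
Segments drawn: 10

Answer: 10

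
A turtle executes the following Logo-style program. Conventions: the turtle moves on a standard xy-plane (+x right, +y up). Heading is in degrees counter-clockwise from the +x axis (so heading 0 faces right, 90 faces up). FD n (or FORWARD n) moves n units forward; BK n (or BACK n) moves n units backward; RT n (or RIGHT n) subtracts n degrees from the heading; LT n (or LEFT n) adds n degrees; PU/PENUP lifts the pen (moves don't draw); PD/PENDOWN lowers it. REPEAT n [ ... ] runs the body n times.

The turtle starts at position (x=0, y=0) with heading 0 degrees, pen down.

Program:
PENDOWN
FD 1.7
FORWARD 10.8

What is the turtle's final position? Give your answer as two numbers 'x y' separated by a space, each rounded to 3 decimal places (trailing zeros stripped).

Answer: 12.5 0

Derivation:
Executing turtle program step by step:
Start: pos=(0,0), heading=0, pen down
PD: pen down
FD 1.7: (0,0) -> (1.7,0) [heading=0, draw]
FD 10.8: (1.7,0) -> (12.5,0) [heading=0, draw]
Final: pos=(12.5,0), heading=0, 2 segment(s) drawn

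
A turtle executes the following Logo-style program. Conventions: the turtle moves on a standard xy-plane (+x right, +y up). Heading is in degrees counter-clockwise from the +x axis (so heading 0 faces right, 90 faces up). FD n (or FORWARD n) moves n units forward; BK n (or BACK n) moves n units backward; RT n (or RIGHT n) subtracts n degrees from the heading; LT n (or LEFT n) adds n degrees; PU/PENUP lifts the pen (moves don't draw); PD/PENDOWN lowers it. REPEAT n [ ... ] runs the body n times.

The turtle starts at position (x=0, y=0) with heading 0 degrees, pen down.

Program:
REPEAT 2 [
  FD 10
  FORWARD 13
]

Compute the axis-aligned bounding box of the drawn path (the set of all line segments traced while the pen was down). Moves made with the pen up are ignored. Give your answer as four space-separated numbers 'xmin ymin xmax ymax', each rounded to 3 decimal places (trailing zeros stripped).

Answer: 0 0 46 0

Derivation:
Executing turtle program step by step:
Start: pos=(0,0), heading=0, pen down
REPEAT 2 [
  -- iteration 1/2 --
  FD 10: (0,0) -> (10,0) [heading=0, draw]
  FD 13: (10,0) -> (23,0) [heading=0, draw]
  -- iteration 2/2 --
  FD 10: (23,0) -> (33,0) [heading=0, draw]
  FD 13: (33,0) -> (46,0) [heading=0, draw]
]
Final: pos=(46,0), heading=0, 4 segment(s) drawn

Segment endpoints: x in {0, 10, 23, 33, 46}, y in {0}
xmin=0, ymin=0, xmax=46, ymax=0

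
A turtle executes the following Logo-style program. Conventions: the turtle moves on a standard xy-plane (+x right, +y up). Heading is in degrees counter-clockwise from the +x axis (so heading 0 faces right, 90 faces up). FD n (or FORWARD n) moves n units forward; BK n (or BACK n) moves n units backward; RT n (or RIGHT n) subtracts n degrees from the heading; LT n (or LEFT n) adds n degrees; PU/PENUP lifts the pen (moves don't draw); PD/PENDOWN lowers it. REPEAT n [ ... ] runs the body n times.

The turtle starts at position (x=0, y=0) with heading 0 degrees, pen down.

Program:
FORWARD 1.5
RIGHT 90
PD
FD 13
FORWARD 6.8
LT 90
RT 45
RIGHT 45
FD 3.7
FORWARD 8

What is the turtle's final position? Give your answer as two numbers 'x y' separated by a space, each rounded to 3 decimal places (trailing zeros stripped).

Executing turtle program step by step:
Start: pos=(0,0), heading=0, pen down
FD 1.5: (0,0) -> (1.5,0) [heading=0, draw]
RT 90: heading 0 -> 270
PD: pen down
FD 13: (1.5,0) -> (1.5,-13) [heading=270, draw]
FD 6.8: (1.5,-13) -> (1.5,-19.8) [heading=270, draw]
LT 90: heading 270 -> 0
RT 45: heading 0 -> 315
RT 45: heading 315 -> 270
FD 3.7: (1.5,-19.8) -> (1.5,-23.5) [heading=270, draw]
FD 8: (1.5,-23.5) -> (1.5,-31.5) [heading=270, draw]
Final: pos=(1.5,-31.5), heading=270, 5 segment(s) drawn

Answer: 1.5 -31.5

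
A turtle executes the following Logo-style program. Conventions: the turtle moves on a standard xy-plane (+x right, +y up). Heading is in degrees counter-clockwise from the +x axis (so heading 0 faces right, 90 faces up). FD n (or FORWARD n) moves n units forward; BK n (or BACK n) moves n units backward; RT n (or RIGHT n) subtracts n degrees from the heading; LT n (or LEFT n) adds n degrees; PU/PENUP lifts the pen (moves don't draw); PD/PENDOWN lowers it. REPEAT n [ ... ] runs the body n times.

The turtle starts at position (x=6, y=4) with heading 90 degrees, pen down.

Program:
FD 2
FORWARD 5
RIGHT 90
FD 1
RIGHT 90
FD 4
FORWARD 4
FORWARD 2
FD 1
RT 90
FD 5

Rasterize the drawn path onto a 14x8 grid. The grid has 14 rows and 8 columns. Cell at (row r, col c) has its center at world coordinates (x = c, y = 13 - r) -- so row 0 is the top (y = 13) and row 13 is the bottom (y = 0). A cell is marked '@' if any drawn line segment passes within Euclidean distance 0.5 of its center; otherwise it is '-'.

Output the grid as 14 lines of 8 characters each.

Answer: --------
--------
------@@
------@@
------@@
------@@
------@@
------@@
------@@
------@@
-------@
-------@
-------@
--@@@@@@

Derivation:
Segment 0: (6,4) -> (6,6)
Segment 1: (6,6) -> (6,11)
Segment 2: (6,11) -> (7,11)
Segment 3: (7,11) -> (7,7)
Segment 4: (7,7) -> (7,3)
Segment 5: (7,3) -> (7,1)
Segment 6: (7,1) -> (7,0)
Segment 7: (7,0) -> (2,-0)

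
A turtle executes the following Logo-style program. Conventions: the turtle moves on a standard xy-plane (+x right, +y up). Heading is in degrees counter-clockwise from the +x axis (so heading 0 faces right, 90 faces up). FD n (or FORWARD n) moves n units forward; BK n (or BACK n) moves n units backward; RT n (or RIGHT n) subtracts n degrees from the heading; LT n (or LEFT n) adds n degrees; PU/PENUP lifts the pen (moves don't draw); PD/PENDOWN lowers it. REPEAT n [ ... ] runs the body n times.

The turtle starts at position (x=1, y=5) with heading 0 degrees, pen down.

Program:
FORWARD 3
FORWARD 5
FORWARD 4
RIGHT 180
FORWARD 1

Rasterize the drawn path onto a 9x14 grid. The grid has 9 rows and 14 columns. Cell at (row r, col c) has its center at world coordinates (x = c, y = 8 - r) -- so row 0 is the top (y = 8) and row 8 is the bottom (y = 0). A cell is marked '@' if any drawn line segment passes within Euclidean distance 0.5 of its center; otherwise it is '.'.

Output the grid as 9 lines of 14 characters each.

Answer: ..............
..............
..............
.@@@@@@@@@@@@@
..............
..............
..............
..............
..............

Derivation:
Segment 0: (1,5) -> (4,5)
Segment 1: (4,5) -> (9,5)
Segment 2: (9,5) -> (13,5)
Segment 3: (13,5) -> (12,5)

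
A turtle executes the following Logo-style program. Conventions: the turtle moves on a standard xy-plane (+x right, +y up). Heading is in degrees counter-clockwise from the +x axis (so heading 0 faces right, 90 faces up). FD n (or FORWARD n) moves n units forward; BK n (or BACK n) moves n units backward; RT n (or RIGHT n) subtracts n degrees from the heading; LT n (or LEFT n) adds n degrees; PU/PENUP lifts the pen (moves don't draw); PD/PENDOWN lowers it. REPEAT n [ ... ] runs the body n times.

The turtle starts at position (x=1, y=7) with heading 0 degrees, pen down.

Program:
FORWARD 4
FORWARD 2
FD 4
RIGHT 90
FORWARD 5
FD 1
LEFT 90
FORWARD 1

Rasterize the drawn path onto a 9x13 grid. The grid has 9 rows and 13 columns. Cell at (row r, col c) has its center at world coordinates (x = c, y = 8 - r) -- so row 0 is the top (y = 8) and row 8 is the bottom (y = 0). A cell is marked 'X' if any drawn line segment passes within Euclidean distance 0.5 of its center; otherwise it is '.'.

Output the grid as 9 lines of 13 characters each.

Answer: .............
.XXXXXXXXXXX.
...........X.
...........X.
...........X.
...........X.
...........X.
...........XX
.............

Derivation:
Segment 0: (1,7) -> (5,7)
Segment 1: (5,7) -> (7,7)
Segment 2: (7,7) -> (11,7)
Segment 3: (11,7) -> (11,2)
Segment 4: (11,2) -> (11,1)
Segment 5: (11,1) -> (12,1)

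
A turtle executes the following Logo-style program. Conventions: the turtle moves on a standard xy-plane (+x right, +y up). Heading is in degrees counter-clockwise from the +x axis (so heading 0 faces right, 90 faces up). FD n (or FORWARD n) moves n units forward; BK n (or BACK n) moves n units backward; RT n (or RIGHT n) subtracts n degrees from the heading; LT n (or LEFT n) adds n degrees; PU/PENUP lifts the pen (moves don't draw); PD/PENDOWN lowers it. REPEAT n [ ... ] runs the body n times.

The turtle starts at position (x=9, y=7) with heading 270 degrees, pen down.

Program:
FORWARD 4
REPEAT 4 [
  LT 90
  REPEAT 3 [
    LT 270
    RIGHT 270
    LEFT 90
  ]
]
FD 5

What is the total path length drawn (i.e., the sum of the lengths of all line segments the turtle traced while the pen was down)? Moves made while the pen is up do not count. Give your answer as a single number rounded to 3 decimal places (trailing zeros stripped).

Executing turtle program step by step:
Start: pos=(9,7), heading=270, pen down
FD 4: (9,7) -> (9,3) [heading=270, draw]
REPEAT 4 [
  -- iteration 1/4 --
  LT 90: heading 270 -> 0
  REPEAT 3 [
    -- iteration 1/3 --
    LT 270: heading 0 -> 270
    RT 270: heading 270 -> 0
    LT 90: heading 0 -> 90
    -- iteration 2/3 --
    LT 270: heading 90 -> 0
    RT 270: heading 0 -> 90
    LT 90: heading 90 -> 180
    -- iteration 3/3 --
    LT 270: heading 180 -> 90
    RT 270: heading 90 -> 180
    LT 90: heading 180 -> 270
  ]
  -- iteration 2/4 --
  LT 90: heading 270 -> 0
  REPEAT 3 [
    -- iteration 1/3 --
    LT 270: heading 0 -> 270
    RT 270: heading 270 -> 0
    LT 90: heading 0 -> 90
    -- iteration 2/3 --
    LT 270: heading 90 -> 0
    RT 270: heading 0 -> 90
    LT 90: heading 90 -> 180
    -- iteration 3/3 --
    LT 270: heading 180 -> 90
    RT 270: heading 90 -> 180
    LT 90: heading 180 -> 270
  ]
  -- iteration 3/4 --
  LT 90: heading 270 -> 0
  REPEAT 3 [
    -- iteration 1/3 --
    LT 270: heading 0 -> 270
    RT 270: heading 270 -> 0
    LT 90: heading 0 -> 90
    -- iteration 2/3 --
    LT 270: heading 90 -> 0
    RT 270: heading 0 -> 90
    LT 90: heading 90 -> 180
    -- iteration 3/3 --
    LT 270: heading 180 -> 90
    RT 270: heading 90 -> 180
    LT 90: heading 180 -> 270
  ]
  -- iteration 4/4 --
  LT 90: heading 270 -> 0
  REPEAT 3 [
    -- iteration 1/3 --
    LT 270: heading 0 -> 270
    RT 270: heading 270 -> 0
    LT 90: heading 0 -> 90
    -- iteration 2/3 --
    LT 270: heading 90 -> 0
    RT 270: heading 0 -> 90
    LT 90: heading 90 -> 180
    -- iteration 3/3 --
    LT 270: heading 180 -> 90
    RT 270: heading 90 -> 180
    LT 90: heading 180 -> 270
  ]
]
FD 5: (9,3) -> (9,-2) [heading=270, draw]
Final: pos=(9,-2), heading=270, 2 segment(s) drawn

Segment lengths:
  seg 1: (9,7) -> (9,3), length = 4
  seg 2: (9,3) -> (9,-2), length = 5
Total = 9

Answer: 9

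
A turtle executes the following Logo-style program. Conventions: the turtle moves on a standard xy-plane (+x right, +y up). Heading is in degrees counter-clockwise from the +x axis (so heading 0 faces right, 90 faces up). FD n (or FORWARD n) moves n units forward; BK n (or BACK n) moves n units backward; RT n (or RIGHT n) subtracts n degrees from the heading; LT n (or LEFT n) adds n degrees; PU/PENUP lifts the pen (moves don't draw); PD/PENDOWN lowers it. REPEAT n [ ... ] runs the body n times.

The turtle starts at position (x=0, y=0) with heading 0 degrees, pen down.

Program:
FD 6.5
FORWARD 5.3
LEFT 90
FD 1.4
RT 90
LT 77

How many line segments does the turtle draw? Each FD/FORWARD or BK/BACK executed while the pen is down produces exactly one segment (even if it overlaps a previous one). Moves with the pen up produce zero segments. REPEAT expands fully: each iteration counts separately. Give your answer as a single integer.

Executing turtle program step by step:
Start: pos=(0,0), heading=0, pen down
FD 6.5: (0,0) -> (6.5,0) [heading=0, draw]
FD 5.3: (6.5,0) -> (11.8,0) [heading=0, draw]
LT 90: heading 0 -> 90
FD 1.4: (11.8,0) -> (11.8,1.4) [heading=90, draw]
RT 90: heading 90 -> 0
LT 77: heading 0 -> 77
Final: pos=(11.8,1.4), heading=77, 3 segment(s) drawn
Segments drawn: 3

Answer: 3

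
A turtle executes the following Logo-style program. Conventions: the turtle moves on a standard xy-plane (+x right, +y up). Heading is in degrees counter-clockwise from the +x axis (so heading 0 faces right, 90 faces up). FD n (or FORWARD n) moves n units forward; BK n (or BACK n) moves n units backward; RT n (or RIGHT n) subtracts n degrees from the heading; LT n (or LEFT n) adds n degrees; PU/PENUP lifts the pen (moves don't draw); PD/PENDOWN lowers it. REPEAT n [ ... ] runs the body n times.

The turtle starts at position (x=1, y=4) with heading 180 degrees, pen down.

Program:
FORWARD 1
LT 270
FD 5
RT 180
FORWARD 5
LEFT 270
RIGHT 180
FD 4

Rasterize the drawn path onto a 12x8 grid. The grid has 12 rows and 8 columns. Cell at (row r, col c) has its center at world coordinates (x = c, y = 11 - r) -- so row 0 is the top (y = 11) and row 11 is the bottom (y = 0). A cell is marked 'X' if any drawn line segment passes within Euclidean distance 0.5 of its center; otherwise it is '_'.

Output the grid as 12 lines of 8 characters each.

Segment 0: (1,4) -> (0,4)
Segment 1: (0,4) -> (0,9)
Segment 2: (0,9) -> (0,4)
Segment 3: (0,4) -> (4,4)

Answer: ________
________
X_______
X_______
X_______
X_______
X_______
XXXXX___
________
________
________
________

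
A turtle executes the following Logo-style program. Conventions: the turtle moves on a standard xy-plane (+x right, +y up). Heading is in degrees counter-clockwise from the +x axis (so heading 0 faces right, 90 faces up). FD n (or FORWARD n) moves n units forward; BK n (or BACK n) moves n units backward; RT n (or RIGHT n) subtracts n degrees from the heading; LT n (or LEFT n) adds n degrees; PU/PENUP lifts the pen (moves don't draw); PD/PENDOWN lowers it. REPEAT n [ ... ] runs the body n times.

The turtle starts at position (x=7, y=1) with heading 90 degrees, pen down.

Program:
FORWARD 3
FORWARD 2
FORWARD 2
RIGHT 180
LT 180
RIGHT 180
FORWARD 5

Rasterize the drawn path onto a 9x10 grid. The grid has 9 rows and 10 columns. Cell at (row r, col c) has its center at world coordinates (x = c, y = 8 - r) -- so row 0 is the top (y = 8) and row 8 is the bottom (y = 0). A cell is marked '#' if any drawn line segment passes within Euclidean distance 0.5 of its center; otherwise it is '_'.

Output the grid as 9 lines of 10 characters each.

Answer: _______#__
_______#__
_______#__
_______#__
_______#__
_______#__
_______#__
_______#__
__________

Derivation:
Segment 0: (7,1) -> (7,4)
Segment 1: (7,4) -> (7,6)
Segment 2: (7,6) -> (7,8)
Segment 3: (7,8) -> (7,3)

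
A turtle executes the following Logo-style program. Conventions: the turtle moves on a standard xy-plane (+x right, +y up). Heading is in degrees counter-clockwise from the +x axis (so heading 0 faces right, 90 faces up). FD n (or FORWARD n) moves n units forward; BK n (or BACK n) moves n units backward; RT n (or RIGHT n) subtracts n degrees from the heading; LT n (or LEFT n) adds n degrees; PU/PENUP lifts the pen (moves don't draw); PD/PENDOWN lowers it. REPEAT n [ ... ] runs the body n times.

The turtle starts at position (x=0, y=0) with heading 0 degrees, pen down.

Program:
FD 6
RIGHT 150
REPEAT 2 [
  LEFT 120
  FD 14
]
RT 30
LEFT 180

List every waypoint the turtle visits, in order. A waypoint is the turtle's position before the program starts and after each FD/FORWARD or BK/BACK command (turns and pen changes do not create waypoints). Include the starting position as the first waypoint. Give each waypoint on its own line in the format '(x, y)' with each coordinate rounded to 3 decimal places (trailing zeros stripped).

Executing turtle program step by step:
Start: pos=(0,0), heading=0, pen down
FD 6: (0,0) -> (6,0) [heading=0, draw]
RT 150: heading 0 -> 210
REPEAT 2 [
  -- iteration 1/2 --
  LT 120: heading 210 -> 330
  FD 14: (6,0) -> (18.124,-7) [heading=330, draw]
  -- iteration 2/2 --
  LT 120: heading 330 -> 90
  FD 14: (18.124,-7) -> (18.124,7) [heading=90, draw]
]
RT 30: heading 90 -> 60
LT 180: heading 60 -> 240
Final: pos=(18.124,7), heading=240, 3 segment(s) drawn
Waypoints (4 total):
(0, 0)
(6, 0)
(18.124, -7)
(18.124, 7)

Answer: (0, 0)
(6, 0)
(18.124, -7)
(18.124, 7)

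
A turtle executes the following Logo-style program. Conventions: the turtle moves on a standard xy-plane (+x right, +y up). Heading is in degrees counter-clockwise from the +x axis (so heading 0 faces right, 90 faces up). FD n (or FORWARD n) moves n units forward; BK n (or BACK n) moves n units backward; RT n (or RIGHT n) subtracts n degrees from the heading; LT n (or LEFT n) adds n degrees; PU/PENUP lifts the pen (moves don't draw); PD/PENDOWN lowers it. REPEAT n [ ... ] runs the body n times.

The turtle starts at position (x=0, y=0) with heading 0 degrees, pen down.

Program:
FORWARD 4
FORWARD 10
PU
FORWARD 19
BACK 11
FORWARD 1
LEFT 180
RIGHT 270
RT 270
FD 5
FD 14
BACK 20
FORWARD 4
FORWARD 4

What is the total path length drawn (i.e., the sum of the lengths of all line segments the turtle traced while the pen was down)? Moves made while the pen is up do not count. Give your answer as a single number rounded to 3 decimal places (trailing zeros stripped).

Answer: 14

Derivation:
Executing turtle program step by step:
Start: pos=(0,0), heading=0, pen down
FD 4: (0,0) -> (4,0) [heading=0, draw]
FD 10: (4,0) -> (14,0) [heading=0, draw]
PU: pen up
FD 19: (14,0) -> (33,0) [heading=0, move]
BK 11: (33,0) -> (22,0) [heading=0, move]
FD 1: (22,0) -> (23,0) [heading=0, move]
LT 180: heading 0 -> 180
RT 270: heading 180 -> 270
RT 270: heading 270 -> 0
FD 5: (23,0) -> (28,0) [heading=0, move]
FD 14: (28,0) -> (42,0) [heading=0, move]
BK 20: (42,0) -> (22,0) [heading=0, move]
FD 4: (22,0) -> (26,0) [heading=0, move]
FD 4: (26,0) -> (30,0) [heading=0, move]
Final: pos=(30,0), heading=0, 2 segment(s) drawn

Segment lengths:
  seg 1: (0,0) -> (4,0), length = 4
  seg 2: (4,0) -> (14,0), length = 10
Total = 14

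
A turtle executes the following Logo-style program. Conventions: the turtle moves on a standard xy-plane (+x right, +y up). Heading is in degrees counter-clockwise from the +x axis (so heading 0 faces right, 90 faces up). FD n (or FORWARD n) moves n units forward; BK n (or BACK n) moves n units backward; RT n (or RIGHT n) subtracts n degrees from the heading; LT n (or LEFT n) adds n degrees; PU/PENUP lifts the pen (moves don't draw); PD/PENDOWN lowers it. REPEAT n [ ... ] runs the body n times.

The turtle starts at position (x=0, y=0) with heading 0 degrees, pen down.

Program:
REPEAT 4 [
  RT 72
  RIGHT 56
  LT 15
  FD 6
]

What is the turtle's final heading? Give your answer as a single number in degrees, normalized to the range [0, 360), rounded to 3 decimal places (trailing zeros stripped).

Answer: 268

Derivation:
Executing turtle program step by step:
Start: pos=(0,0), heading=0, pen down
REPEAT 4 [
  -- iteration 1/4 --
  RT 72: heading 0 -> 288
  RT 56: heading 288 -> 232
  LT 15: heading 232 -> 247
  FD 6: (0,0) -> (-2.344,-5.523) [heading=247, draw]
  -- iteration 2/4 --
  RT 72: heading 247 -> 175
  RT 56: heading 175 -> 119
  LT 15: heading 119 -> 134
  FD 6: (-2.344,-5.523) -> (-6.512,-1.207) [heading=134, draw]
  -- iteration 3/4 --
  RT 72: heading 134 -> 62
  RT 56: heading 62 -> 6
  LT 15: heading 6 -> 21
  FD 6: (-6.512,-1.207) -> (-0.911,0.943) [heading=21, draw]
  -- iteration 4/4 --
  RT 72: heading 21 -> 309
  RT 56: heading 309 -> 253
  LT 15: heading 253 -> 268
  FD 6: (-0.911,0.943) -> (-1.12,-5.053) [heading=268, draw]
]
Final: pos=(-1.12,-5.053), heading=268, 4 segment(s) drawn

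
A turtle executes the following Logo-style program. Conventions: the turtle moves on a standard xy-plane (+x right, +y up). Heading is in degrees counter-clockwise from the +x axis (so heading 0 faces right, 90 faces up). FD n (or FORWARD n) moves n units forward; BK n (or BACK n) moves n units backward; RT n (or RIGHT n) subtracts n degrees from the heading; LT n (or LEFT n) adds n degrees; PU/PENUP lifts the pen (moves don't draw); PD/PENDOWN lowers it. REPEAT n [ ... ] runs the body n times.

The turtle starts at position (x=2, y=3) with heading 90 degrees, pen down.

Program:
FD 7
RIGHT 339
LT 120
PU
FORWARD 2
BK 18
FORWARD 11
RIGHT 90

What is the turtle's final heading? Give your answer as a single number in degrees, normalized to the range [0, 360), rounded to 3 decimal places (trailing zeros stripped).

Answer: 141

Derivation:
Executing turtle program step by step:
Start: pos=(2,3), heading=90, pen down
FD 7: (2,3) -> (2,10) [heading=90, draw]
RT 339: heading 90 -> 111
LT 120: heading 111 -> 231
PU: pen up
FD 2: (2,10) -> (0.741,8.446) [heading=231, move]
BK 18: (0.741,8.446) -> (12.069,22.434) [heading=231, move]
FD 11: (12.069,22.434) -> (5.147,13.886) [heading=231, move]
RT 90: heading 231 -> 141
Final: pos=(5.147,13.886), heading=141, 1 segment(s) drawn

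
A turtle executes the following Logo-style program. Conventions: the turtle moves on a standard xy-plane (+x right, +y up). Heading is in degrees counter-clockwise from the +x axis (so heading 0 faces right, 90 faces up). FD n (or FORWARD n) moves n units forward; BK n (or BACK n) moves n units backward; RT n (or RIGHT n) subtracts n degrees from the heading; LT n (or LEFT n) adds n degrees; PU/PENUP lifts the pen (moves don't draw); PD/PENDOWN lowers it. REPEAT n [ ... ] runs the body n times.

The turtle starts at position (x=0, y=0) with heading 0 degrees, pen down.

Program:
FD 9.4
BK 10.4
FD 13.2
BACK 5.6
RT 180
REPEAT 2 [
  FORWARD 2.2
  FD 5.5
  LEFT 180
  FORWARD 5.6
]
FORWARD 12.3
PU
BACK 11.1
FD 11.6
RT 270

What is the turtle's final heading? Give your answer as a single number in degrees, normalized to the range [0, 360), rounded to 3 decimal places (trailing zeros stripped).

Executing turtle program step by step:
Start: pos=(0,0), heading=0, pen down
FD 9.4: (0,0) -> (9.4,0) [heading=0, draw]
BK 10.4: (9.4,0) -> (-1,0) [heading=0, draw]
FD 13.2: (-1,0) -> (12.2,0) [heading=0, draw]
BK 5.6: (12.2,0) -> (6.6,0) [heading=0, draw]
RT 180: heading 0 -> 180
REPEAT 2 [
  -- iteration 1/2 --
  FD 2.2: (6.6,0) -> (4.4,0) [heading=180, draw]
  FD 5.5: (4.4,0) -> (-1.1,0) [heading=180, draw]
  LT 180: heading 180 -> 0
  FD 5.6: (-1.1,0) -> (4.5,0) [heading=0, draw]
  -- iteration 2/2 --
  FD 2.2: (4.5,0) -> (6.7,0) [heading=0, draw]
  FD 5.5: (6.7,0) -> (12.2,0) [heading=0, draw]
  LT 180: heading 0 -> 180
  FD 5.6: (12.2,0) -> (6.6,0) [heading=180, draw]
]
FD 12.3: (6.6,0) -> (-5.7,0) [heading=180, draw]
PU: pen up
BK 11.1: (-5.7,0) -> (5.4,0) [heading=180, move]
FD 11.6: (5.4,0) -> (-6.2,0) [heading=180, move]
RT 270: heading 180 -> 270
Final: pos=(-6.2,0), heading=270, 11 segment(s) drawn

Answer: 270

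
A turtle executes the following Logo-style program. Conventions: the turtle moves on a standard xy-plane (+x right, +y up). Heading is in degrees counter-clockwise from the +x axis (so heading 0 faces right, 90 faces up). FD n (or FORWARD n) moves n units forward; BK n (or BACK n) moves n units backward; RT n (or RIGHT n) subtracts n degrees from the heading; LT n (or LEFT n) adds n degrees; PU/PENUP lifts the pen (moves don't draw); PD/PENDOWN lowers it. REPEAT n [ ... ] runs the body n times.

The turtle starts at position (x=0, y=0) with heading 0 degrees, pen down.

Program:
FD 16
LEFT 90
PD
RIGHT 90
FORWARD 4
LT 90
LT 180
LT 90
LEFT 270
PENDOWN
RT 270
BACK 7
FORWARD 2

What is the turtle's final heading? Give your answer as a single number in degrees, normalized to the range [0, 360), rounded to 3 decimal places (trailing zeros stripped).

Answer: 0

Derivation:
Executing turtle program step by step:
Start: pos=(0,0), heading=0, pen down
FD 16: (0,0) -> (16,0) [heading=0, draw]
LT 90: heading 0 -> 90
PD: pen down
RT 90: heading 90 -> 0
FD 4: (16,0) -> (20,0) [heading=0, draw]
LT 90: heading 0 -> 90
LT 180: heading 90 -> 270
LT 90: heading 270 -> 0
LT 270: heading 0 -> 270
PD: pen down
RT 270: heading 270 -> 0
BK 7: (20,0) -> (13,0) [heading=0, draw]
FD 2: (13,0) -> (15,0) [heading=0, draw]
Final: pos=(15,0), heading=0, 4 segment(s) drawn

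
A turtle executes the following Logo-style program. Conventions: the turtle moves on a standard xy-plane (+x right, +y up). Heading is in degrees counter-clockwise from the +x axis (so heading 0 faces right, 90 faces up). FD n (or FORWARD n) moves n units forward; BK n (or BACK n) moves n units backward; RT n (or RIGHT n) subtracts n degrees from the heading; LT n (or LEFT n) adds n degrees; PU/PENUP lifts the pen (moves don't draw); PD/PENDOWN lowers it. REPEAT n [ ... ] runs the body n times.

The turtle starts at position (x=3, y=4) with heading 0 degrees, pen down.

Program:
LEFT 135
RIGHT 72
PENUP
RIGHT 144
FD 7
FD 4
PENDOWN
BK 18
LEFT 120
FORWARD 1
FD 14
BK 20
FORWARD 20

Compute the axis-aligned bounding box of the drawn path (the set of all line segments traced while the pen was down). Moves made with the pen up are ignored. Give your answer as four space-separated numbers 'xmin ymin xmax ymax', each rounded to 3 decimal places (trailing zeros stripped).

Answer: -1.981 -6.865 13.562 20.354

Derivation:
Executing turtle program step by step:
Start: pos=(3,4), heading=0, pen down
LT 135: heading 0 -> 135
RT 72: heading 135 -> 63
PU: pen up
RT 144: heading 63 -> 279
FD 7: (3,4) -> (4.095,-2.914) [heading=279, move]
FD 4: (4.095,-2.914) -> (4.721,-6.865) [heading=279, move]
PD: pen down
BK 18: (4.721,-6.865) -> (1.905,10.914) [heading=279, draw]
LT 120: heading 279 -> 39
FD 1: (1.905,10.914) -> (2.682,11.543) [heading=39, draw]
FD 14: (2.682,11.543) -> (13.562,20.354) [heading=39, draw]
BK 20: (13.562,20.354) -> (-1.981,7.767) [heading=39, draw]
FD 20: (-1.981,7.767) -> (13.562,20.354) [heading=39, draw]
Final: pos=(13.562,20.354), heading=39, 5 segment(s) drawn

Segment endpoints: x in {-1.981, 1.905, 2.682, 4.721, 13.562}, y in {-6.865, 7.767, 10.914, 11.543, 20.354}
xmin=-1.981, ymin=-6.865, xmax=13.562, ymax=20.354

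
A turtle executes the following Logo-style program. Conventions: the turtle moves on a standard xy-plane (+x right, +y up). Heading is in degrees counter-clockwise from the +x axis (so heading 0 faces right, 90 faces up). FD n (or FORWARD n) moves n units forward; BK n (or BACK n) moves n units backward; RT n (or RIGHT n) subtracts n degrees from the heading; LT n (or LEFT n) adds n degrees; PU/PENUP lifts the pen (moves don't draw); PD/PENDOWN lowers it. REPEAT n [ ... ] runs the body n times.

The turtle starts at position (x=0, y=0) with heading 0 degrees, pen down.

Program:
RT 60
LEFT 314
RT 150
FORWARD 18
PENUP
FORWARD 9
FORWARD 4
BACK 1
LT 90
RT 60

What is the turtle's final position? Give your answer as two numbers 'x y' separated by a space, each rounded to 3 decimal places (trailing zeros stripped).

Answer: -7.258 29.109

Derivation:
Executing turtle program step by step:
Start: pos=(0,0), heading=0, pen down
RT 60: heading 0 -> 300
LT 314: heading 300 -> 254
RT 150: heading 254 -> 104
FD 18: (0,0) -> (-4.355,17.465) [heading=104, draw]
PU: pen up
FD 9: (-4.355,17.465) -> (-6.532,26.198) [heading=104, move]
FD 4: (-6.532,26.198) -> (-7.5,30.079) [heading=104, move]
BK 1: (-7.5,30.079) -> (-7.258,29.109) [heading=104, move]
LT 90: heading 104 -> 194
RT 60: heading 194 -> 134
Final: pos=(-7.258,29.109), heading=134, 1 segment(s) drawn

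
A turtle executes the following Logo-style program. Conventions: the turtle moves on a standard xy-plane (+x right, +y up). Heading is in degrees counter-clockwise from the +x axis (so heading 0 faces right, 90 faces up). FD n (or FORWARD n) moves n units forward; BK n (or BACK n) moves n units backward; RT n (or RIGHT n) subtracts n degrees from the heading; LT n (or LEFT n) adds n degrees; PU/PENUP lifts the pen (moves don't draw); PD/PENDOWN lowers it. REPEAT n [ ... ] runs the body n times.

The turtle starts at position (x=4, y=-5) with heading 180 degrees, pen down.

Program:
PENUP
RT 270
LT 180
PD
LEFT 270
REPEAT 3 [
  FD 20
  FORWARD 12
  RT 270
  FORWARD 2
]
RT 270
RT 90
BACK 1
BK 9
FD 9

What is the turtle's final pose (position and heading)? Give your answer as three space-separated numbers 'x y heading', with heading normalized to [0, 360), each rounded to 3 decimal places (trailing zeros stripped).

Answer: 2 28 270

Derivation:
Executing turtle program step by step:
Start: pos=(4,-5), heading=180, pen down
PU: pen up
RT 270: heading 180 -> 270
LT 180: heading 270 -> 90
PD: pen down
LT 270: heading 90 -> 0
REPEAT 3 [
  -- iteration 1/3 --
  FD 20: (4,-5) -> (24,-5) [heading=0, draw]
  FD 12: (24,-5) -> (36,-5) [heading=0, draw]
  RT 270: heading 0 -> 90
  FD 2: (36,-5) -> (36,-3) [heading=90, draw]
  -- iteration 2/3 --
  FD 20: (36,-3) -> (36,17) [heading=90, draw]
  FD 12: (36,17) -> (36,29) [heading=90, draw]
  RT 270: heading 90 -> 180
  FD 2: (36,29) -> (34,29) [heading=180, draw]
  -- iteration 3/3 --
  FD 20: (34,29) -> (14,29) [heading=180, draw]
  FD 12: (14,29) -> (2,29) [heading=180, draw]
  RT 270: heading 180 -> 270
  FD 2: (2,29) -> (2,27) [heading=270, draw]
]
RT 270: heading 270 -> 0
RT 90: heading 0 -> 270
BK 1: (2,27) -> (2,28) [heading=270, draw]
BK 9: (2,28) -> (2,37) [heading=270, draw]
FD 9: (2,37) -> (2,28) [heading=270, draw]
Final: pos=(2,28), heading=270, 12 segment(s) drawn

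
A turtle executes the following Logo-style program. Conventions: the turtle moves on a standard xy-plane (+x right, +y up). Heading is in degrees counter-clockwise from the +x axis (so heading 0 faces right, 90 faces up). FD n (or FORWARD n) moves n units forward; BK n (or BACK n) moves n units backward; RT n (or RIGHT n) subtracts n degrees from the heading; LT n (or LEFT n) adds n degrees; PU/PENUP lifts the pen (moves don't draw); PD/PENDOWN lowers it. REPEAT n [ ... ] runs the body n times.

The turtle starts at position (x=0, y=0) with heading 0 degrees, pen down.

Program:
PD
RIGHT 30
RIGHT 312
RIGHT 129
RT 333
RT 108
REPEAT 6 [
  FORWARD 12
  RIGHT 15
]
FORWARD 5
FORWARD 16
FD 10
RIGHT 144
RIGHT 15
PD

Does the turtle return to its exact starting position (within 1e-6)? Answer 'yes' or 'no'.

Executing turtle program step by step:
Start: pos=(0,0), heading=0, pen down
PD: pen down
RT 30: heading 0 -> 330
RT 312: heading 330 -> 18
RT 129: heading 18 -> 249
RT 333: heading 249 -> 276
RT 108: heading 276 -> 168
REPEAT 6 [
  -- iteration 1/6 --
  FD 12: (0,0) -> (-11.738,2.495) [heading=168, draw]
  RT 15: heading 168 -> 153
  -- iteration 2/6 --
  FD 12: (-11.738,2.495) -> (-22.43,7.943) [heading=153, draw]
  RT 15: heading 153 -> 138
  -- iteration 3/6 --
  FD 12: (-22.43,7.943) -> (-31.348,15.972) [heading=138, draw]
  RT 15: heading 138 -> 123
  -- iteration 4/6 --
  FD 12: (-31.348,15.972) -> (-37.883,26.036) [heading=123, draw]
  RT 15: heading 123 -> 108
  -- iteration 5/6 --
  FD 12: (-37.883,26.036) -> (-41.591,37.449) [heading=108, draw]
  RT 15: heading 108 -> 93
  -- iteration 6/6 --
  FD 12: (-41.591,37.449) -> (-42.219,49.433) [heading=93, draw]
  RT 15: heading 93 -> 78
]
FD 5: (-42.219,49.433) -> (-41.18,54.323) [heading=78, draw]
FD 16: (-41.18,54.323) -> (-37.853,69.974) [heading=78, draw]
FD 10: (-37.853,69.974) -> (-35.774,79.755) [heading=78, draw]
RT 144: heading 78 -> 294
RT 15: heading 294 -> 279
PD: pen down
Final: pos=(-35.774,79.755), heading=279, 9 segment(s) drawn

Start position: (0, 0)
Final position: (-35.774, 79.755)
Distance = 87.411; >= 1e-6 -> NOT closed

Answer: no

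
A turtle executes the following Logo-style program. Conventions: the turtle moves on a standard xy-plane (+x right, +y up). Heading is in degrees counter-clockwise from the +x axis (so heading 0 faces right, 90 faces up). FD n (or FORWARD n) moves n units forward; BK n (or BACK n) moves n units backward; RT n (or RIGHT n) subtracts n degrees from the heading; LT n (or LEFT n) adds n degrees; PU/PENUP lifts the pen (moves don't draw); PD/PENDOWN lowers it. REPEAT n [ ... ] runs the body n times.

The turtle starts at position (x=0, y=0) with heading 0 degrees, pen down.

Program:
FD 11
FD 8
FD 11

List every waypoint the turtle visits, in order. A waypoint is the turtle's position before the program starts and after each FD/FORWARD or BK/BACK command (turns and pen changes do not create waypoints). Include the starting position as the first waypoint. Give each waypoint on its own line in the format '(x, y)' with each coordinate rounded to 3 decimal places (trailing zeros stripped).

Answer: (0, 0)
(11, 0)
(19, 0)
(30, 0)

Derivation:
Executing turtle program step by step:
Start: pos=(0,0), heading=0, pen down
FD 11: (0,0) -> (11,0) [heading=0, draw]
FD 8: (11,0) -> (19,0) [heading=0, draw]
FD 11: (19,0) -> (30,0) [heading=0, draw]
Final: pos=(30,0), heading=0, 3 segment(s) drawn
Waypoints (4 total):
(0, 0)
(11, 0)
(19, 0)
(30, 0)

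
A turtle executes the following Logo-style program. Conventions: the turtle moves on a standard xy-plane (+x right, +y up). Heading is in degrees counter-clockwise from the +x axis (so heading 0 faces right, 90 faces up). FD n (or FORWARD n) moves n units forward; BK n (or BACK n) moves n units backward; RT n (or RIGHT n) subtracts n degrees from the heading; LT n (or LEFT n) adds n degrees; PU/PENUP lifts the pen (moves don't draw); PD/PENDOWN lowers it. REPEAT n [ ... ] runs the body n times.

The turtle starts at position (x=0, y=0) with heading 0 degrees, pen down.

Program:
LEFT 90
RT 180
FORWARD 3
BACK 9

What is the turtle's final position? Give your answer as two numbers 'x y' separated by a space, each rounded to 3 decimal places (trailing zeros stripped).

Answer: 0 6

Derivation:
Executing turtle program step by step:
Start: pos=(0,0), heading=0, pen down
LT 90: heading 0 -> 90
RT 180: heading 90 -> 270
FD 3: (0,0) -> (0,-3) [heading=270, draw]
BK 9: (0,-3) -> (0,6) [heading=270, draw]
Final: pos=(0,6), heading=270, 2 segment(s) drawn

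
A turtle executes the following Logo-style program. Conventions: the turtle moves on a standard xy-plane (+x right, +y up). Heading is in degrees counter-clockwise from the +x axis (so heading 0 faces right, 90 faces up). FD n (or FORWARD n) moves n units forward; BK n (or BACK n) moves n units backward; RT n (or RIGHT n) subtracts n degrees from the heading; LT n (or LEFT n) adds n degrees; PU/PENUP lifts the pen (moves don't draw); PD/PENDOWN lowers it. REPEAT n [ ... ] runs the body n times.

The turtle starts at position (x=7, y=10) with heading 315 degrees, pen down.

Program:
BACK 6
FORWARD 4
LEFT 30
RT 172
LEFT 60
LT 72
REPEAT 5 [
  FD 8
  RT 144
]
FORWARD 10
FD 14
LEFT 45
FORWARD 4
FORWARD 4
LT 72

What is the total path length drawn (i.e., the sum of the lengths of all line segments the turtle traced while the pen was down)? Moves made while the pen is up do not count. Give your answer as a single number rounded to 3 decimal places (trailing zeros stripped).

Executing turtle program step by step:
Start: pos=(7,10), heading=315, pen down
BK 6: (7,10) -> (2.757,14.243) [heading=315, draw]
FD 4: (2.757,14.243) -> (5.586,11.414) [heading=315, draw]
LT 30: heading 315 -> 345
RT 172: heading 345 -> 173
LT 60: heading 173 -> 233
LT 72: heading 233 -> 305
REPEAT 5 [
  -- iteration 1/5 --
  FD 8: (5.586,11.414) -> (10.174,4.861) [heading=305, draw]
  RT 144: heading 305 -> 161
  -- iteration 2/5 --
  FD 8: (10.174,4.861) -> (2.61,7.466) [heading=161, draw]
  RT 144: heading 161 -> 17
  -- iteration 3/5 --
  FD 8: (2.61,7.466) -> (10.261,9.805) [heading=17, draw]
  RT 144: heading 17 -> 233
  -- iteration 4/5 --
  FD 8: (10.261,9.805) -> (5.446,3.415) [heading=233, draw]
  RT 144: heading 233 -> 89
  -- iteration 5/5 --
  FD 8: (5.446,3.415) -> (5.586,11.414) [heading=89, draw]
  RT 144: heading 89 -> 305
]
FD 10: (5.586,11.414) -> (11.322,3.223) [heading=305, draw]
FD 14: (11.322,3.223) -> (19.352,-8.245) [heading=305, draw]
LT 45: heading 305 -> 350
FD 4: (19.352,-8.245) -> (23.291,-8.94) [heading=350, draw]
FD 4: (23.291,-8.94) -> (27.23,-9.635) [heading=350, draw]
LT 72: heading 350 -> 62
Final: pos=(27.23,-9.635), heading=62, 11 segment(s) drawn

Segment lengths:
  seg 1: (7,10) -> (2.757,14.243), length = 6
  seg 2: (2.757,14.243) -> (5.586,11.414), length = 4
  seg 3: (5.586,11.414) -> (10.174,4.861), length = 8
  seg 4: (10.174,4.861) -> (2.61,7.466), length = 8
  seg 5: (2.61,7.466) -> (10.261,9.805), length = 8
  seg 6: (10.261,9.805) -> (5.446,3.415), length = 8
  seg 7: (5.446,3.415) -> (5.586,11.414), length = 8
  seg 8: (5.586,11.414) -> (11.322,3.223), length = 10
  seg 9: (11.322,3.223) -> (19.352,-8.245), length = 14
  seg 10: (19.352,-8.245) -> (23.291,-8.94), length = 4
  seg 11: (23.291,-8.94) -> (27.23,-9.635), length = 4
Total = 82

Answer: 82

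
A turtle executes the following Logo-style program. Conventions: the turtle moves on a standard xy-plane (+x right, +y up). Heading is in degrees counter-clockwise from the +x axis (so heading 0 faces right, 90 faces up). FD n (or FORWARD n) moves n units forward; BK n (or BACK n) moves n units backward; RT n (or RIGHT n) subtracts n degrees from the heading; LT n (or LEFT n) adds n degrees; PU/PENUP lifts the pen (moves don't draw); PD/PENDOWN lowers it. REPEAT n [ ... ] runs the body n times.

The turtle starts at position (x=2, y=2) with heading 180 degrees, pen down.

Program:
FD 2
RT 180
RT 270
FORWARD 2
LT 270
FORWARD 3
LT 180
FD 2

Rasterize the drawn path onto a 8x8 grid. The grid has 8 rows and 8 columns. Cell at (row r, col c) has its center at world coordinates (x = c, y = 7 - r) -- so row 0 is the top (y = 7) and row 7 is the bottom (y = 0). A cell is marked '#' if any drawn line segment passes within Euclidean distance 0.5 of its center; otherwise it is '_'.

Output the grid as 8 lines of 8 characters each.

Segment 0: (2,2) -> (0,2)
Segment 1: (0,2) -> (-0,4)
Segment 2: (-0,4) -> (3,4)
Segment 3: (3,4) -> (1,4)

Answer: ________
________
________
####____
#_______
###_____
________
________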